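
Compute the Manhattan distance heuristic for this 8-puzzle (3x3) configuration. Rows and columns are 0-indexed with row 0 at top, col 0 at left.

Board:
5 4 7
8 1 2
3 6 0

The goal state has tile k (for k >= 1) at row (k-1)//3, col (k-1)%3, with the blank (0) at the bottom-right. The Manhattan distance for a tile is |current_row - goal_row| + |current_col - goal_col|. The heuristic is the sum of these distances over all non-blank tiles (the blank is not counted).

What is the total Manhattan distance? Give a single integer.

Tile 5: at (0,0), goal (1,1), distance |0-1|+|0-1| = 2
Tile 4: at (0,1), goal (1,0), distance |0-1|+|1-0| = 2
Tile 7: at (0,2), goal (2,0), distance |0-2|+|2-0| = 4
Tile 8: at (1,0), goal (2,1), distance |1-2|+|0-1| = 2
Tile 1: at (1,1), goal (0,0), distance |1-0|+|1-0| = 2
Tile 2: at (1,2), goal (0,1), distance |1-0|+|2-1| = 2
Tile 3: at (2,0), goal (0,2), distance |2-0|+|0-2| = 4
Tile 6: at (2,1), goal (1,2), distance |2-1|+|1-2| = 2
Sum: 2 + 2 + 4 + 2 + 2 + 2 + 4 + 2 = 20

Answer: 20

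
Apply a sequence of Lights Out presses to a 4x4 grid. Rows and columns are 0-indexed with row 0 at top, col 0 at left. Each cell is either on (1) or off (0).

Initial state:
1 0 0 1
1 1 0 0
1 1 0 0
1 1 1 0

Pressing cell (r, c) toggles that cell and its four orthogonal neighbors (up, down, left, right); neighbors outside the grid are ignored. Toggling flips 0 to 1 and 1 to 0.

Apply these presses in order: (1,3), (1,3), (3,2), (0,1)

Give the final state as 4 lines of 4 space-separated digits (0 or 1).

Answer: 0 1 1 1
1 0 0 0
1 1 1 0
1 0 0 1

Derivation:
After press 1 at (1,3):
1 0 0 0
1 1 1 1
1 1 0 1
1 1 1 0

After press 2 at (1,3):
1 0 0 1
1 1 0 0
1 1 0 0
1 1 1 0

After press 3 at (3,2):
1 0 0 1
1 1 0 0
1 1 1 0
1 0 0 1

After press 4 at (0,1):
0 1 1 1
1 0 0 0
1 1 1 0
1 0 0 1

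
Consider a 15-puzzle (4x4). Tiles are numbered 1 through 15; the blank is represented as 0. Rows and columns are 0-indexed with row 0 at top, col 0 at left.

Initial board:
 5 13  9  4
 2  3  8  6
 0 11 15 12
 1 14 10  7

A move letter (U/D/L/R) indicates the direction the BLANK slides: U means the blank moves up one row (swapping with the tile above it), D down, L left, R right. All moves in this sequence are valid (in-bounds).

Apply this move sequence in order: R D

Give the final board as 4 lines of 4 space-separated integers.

After move 1 (R):
 5 13  9  4
 2  3  8  6
11  0 15 12
 1 14 10  7

After move 2 (D):
 5 13  9  4
 2  3  8  6
11 14 15 12
 1  0 10  7

Answer:  5 13  9  4
 2  3  8  6
11 14 15 12
 1  0 10  7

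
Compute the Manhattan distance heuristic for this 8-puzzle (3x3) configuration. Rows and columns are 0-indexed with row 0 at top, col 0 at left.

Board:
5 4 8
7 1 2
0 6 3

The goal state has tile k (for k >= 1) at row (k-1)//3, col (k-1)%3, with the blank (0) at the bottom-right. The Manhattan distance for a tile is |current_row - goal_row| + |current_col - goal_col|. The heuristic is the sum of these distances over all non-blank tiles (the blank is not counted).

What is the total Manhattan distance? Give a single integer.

Answer: 16

Derivation:
Tile 5: (0,0)->(1,1) = 2
Tile 4: (0,1)->(1,0) = 2
Tile 8: (0,2)->(2,1) = 3
Tile 7: (1,0)->(2,0) = 1
Tile 1: (1,1)->(0,0) = 2
Tile 2: (1,2)->(0,1) = 2
Tile 6: (2,1)->(1,2) = 2
Tile 3: (2,2)->(0,2) = 2
Sum: 2 + 2 + 3 + 1 + 2 + 2 + 2 + 2 = 16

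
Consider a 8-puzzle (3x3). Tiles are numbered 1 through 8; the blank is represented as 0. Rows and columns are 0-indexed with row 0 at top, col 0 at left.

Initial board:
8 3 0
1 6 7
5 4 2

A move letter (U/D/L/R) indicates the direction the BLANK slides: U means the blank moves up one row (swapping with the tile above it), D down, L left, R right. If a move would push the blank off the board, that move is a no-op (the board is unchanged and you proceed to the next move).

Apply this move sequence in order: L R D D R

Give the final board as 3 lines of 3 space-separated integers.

After move 1 (L):
8 0 3
1 6 7
5 4 2

After move 2 (R):
8 3 0
1 6 7
5 4 2

After move 3 (D):
8 3 7
1 6 0
5 4 2

After move 4 (D):
8 3 7
1 6 2
5 4 0

After move 5 (R):
8 3 7
1 6 2
5 4 0

Answer: 8 3 7
1 6 2
5 4 0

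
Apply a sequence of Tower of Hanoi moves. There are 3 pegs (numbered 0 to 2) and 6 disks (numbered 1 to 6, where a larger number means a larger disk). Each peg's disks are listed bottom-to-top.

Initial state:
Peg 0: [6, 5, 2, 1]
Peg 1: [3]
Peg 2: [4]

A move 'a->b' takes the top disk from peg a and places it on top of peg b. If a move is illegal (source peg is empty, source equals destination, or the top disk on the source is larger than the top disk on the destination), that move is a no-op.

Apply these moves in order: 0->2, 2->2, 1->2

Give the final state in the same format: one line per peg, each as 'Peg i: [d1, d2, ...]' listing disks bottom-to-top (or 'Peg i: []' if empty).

Answer: Peg 0: [6, 5, 2]
Peg 1: [3]
Peg 2: [4, 1]

Derivation:
After move 1 (0->2):
Peg 0: [6, 5, 2]
Peg 1: [3]
Peg 2: [4, 1]

After move 2 (2->2):
Peg 0: [6, 5, 2]
Peg 1: [3]
Peg 2: [4, 1]

After move 3 (1->2):
Peg 0: [6, 5, 2]
Peg 1: [3]
Peg 2: [4, 1]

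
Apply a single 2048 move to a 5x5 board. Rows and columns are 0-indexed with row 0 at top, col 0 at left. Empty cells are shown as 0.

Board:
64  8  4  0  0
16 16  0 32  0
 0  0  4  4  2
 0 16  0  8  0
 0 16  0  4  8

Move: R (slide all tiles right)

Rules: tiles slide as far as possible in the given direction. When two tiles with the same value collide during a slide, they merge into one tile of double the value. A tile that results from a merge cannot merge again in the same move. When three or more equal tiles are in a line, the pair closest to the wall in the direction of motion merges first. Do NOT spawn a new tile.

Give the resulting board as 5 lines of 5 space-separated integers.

Slide right:
row 0: [64, 8, 4, 0, 0] -> [0, 0, 64, 8, 4]
row 1: [16, 16, 0, 32, 0] -> [0, 0, 0, 32, 32]
row 2: [0, 0, 4, 4, 2] -> [0, 0, 0, 8, 2]
row 3: [0, 16, 0, 8, 0] -> [0, 0, 0, 16, 8]
row 4: [0, 16, 0, 4, 8] -> [0, 0, 16, 4, 8]

Answer:  0  0 64  8  4
 0  0  0 32 32
 0  0  0  8  2
 0  0  0 16  8
 0  0 16  4  8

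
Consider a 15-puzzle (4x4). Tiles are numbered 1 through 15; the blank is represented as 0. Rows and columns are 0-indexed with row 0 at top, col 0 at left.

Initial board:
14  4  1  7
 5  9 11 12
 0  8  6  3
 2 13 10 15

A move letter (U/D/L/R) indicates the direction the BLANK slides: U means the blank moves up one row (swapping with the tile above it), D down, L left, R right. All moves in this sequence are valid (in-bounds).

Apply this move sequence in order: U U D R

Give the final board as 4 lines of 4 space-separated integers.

Answer: 14  4  1  7
 9  0 11 12
 5  8  6  3
 2 13 10 15

Derivation:
After move 1 (U):
14  4  1  7
 0  9 11 12
 5  8  6  3
 2 13 10 15

After move 2 (U):
 0  4  1  7
14  9 11 12
 5  8  6  3
 2 13 10 15

After move 3 (D):
14  4  1  7
 0  9 11 12
 5  8  6  3
 2 13 10 15

After move 4 (R):
14  4  1  7
 9  0 11 12
 5  8  6  3
 2 13 10 15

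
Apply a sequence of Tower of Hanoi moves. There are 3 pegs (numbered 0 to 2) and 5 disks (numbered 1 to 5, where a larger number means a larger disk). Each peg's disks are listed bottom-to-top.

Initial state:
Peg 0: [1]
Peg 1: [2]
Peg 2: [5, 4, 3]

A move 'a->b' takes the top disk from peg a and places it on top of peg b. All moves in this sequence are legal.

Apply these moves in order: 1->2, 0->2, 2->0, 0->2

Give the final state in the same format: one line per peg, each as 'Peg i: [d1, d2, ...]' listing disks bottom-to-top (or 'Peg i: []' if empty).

After move 1 (1->2):
Peg 0: [1]
Peg 1: []
Peg 2: [5, 4, 3, 2]

After move 2 (0->2):
Peg 0: []
Peg 1: []
Peg 2: [5, 4, 3, 2, 1]

After move 3 (2->0):
Peg 0: [1]
Peg 1: []
Peg 2: [5, 4, 3, 2]

After move 4 (0->2):
Peg 0: []
Peg 1: []
Peg 2: [5, 4, 3, 2, 1]

Answer: Peg 0: []
Peg 1: []
Peg 2: [5, 4, 3, 2, 1]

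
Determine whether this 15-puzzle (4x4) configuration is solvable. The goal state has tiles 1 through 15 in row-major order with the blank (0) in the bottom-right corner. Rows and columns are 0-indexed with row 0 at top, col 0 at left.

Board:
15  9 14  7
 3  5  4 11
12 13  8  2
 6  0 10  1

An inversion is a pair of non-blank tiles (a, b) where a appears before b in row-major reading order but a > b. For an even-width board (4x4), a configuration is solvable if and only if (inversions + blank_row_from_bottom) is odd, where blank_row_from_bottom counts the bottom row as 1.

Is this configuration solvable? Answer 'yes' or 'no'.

Answer: yes

Derivation:
Inversions: 68
Blank is in row 3 (0-indexed from top), which is row 1 counting from the bottom (bottom = 1).
68 + 1 = 69, which is odd, so the puzzle is solvable.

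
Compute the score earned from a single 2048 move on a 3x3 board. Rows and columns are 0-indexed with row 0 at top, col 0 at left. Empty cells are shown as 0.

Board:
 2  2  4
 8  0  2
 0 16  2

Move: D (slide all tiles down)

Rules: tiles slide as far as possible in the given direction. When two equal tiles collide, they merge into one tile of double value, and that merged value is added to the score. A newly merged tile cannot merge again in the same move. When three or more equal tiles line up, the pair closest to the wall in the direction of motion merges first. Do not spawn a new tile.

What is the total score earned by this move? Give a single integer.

Slide down:
col 0: [2, 8, 0] -> [0, 2, 8]  score +0 (running 0)
col 1: [2, 0, 16] -> [0, 2, 16]  score +0 (running 0)
col 2: [4, 2, 2] -> [0, 4, 4]  score +4 (running 4)
Board after move:
 0  0  0
 2  2  4
 8 16  4

Answer: 4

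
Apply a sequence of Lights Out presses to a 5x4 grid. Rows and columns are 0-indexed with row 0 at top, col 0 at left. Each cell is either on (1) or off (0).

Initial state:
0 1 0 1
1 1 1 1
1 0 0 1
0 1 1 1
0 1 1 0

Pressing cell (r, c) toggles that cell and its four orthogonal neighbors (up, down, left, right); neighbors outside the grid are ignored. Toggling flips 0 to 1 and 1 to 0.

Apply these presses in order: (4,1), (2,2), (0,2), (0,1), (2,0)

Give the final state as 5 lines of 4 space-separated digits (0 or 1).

Answer: 1 1 0 0
0 0 1 1
0 0 1 0
1 0 0 1
1 0 0 0

Derivation:
After press 1 at (4,1):
0 1 0 1
1 1 1 1
1 0 0 1
0 0 1 1
1 0 0 0

After press 2 at (2,2):
0 1 0 1
1 1 0 1
1 1 1 0
0 0 0 1
1 0 0 0

After press 3 at (0,2):
0 0 1 0
1 1 1 1
1 1 1 0
0 0 0 1
1 0 0 0

After press 4 at (0,1):
1 1 0 0
1 0 1 1
1 1 1 0
0 0 0 1
1 0 0 0

After press 5 at (2,0):
1 1 0 0
0 0 1 1
0 0 1 0
1 0 0 1
1 0 0 0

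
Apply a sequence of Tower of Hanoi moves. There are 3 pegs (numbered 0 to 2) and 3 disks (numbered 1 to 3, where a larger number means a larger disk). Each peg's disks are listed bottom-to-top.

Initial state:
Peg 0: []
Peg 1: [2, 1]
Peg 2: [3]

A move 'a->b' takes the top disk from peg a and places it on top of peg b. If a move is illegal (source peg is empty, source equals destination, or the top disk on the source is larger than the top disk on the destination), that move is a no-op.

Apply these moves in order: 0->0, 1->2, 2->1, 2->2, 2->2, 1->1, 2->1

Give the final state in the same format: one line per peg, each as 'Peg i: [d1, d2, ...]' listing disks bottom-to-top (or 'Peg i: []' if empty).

Answer: Peg 0: []
Peg 1: [2, 1]
Peg 2: [3]

Derivation:
After move 1 (0->0):
Peg 0: []
Peg 1: [2, 1]
Peg 2: [3]

After move 2 (1->2):
Peg 0: []
Peg 1: [2]
Peg 2: [3, 1]

After move 3 (2->1):
Peg 0: []
Peg 1: [2, 1]
Peg 2: [3]

After move 4 (2->2):
Peg 0: []
Peg 1: [2, 1]
Peg 2: [3]

After move 5 (2->2):
Peg 0: []
Peg 1: [2, 1]
Peg 2: [3]

After move 6 (1->1):
Peg 0: []
Peg 1: [2, 1]
Peg 2: [3]

After move 7 (2->1):
Peg 0: []
Peg 1: [2, 1]
Peg 2: [3]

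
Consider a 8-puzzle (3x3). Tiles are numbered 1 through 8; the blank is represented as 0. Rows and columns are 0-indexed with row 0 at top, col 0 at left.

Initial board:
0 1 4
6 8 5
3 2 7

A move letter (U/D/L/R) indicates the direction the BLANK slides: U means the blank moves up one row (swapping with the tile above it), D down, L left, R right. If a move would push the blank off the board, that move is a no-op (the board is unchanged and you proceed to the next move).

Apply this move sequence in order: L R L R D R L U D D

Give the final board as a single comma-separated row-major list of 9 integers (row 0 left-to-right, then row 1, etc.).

Answer: 1, 8, 4, 6, 2, 5, 3, 0, 7

Derivation:
After move 1 (L):
0 1 4
6 8 5
3 2 7

After move 2 (R):
1 0 4
6 8 5
3 2 7

After move 3 (L):
0 1 4
6 8 5
3 2 7

After move 4 (R):
1 0 4
6 8 5
3 2 7

After move 5 (D):
1 8 4
6 0 5
3 2 7

After move 6 (R):
1 8 4
6 5 0
3 2 7

After move 7 (L):
1 8 4
6 0 5
3 2 7

After move 8 (U):
1 0 4
6 8 5
3 2 7

After move 9 (D):
1 8 4
6 0 5
3 2 7

After move 10 (D):
1 8 4
6 2 5
3 0 7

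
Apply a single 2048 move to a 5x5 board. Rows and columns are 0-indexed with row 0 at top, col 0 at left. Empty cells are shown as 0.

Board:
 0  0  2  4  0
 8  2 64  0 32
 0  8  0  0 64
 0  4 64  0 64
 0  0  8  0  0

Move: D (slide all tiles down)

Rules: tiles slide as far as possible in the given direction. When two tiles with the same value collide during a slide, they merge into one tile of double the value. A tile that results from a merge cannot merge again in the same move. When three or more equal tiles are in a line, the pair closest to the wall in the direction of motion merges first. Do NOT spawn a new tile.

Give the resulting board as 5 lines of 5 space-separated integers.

Slide down:
col 0: [0, 8, 0, 0, 0] -> [0, 0, 0, 0, 8]
col 1: [0, 2, 8, 4, 0] -> [0, 0, 2, 8, 4]
col 2: [2, 64, 0, 64, 8] -> [0, 0, 2, 128, 8]
col 3: [4, 0, 0, 0, 0] -> [0, 0, 0, 0, 4]
col 4: [0, 32, 64, 64, 0] -> [0, 0, 0, 32, 128]

Answer:   0   0   0   0   0
  0   0   0   0   0
  0   2   2   0   0
  0   8 128   0  32
  8   4   8   4 128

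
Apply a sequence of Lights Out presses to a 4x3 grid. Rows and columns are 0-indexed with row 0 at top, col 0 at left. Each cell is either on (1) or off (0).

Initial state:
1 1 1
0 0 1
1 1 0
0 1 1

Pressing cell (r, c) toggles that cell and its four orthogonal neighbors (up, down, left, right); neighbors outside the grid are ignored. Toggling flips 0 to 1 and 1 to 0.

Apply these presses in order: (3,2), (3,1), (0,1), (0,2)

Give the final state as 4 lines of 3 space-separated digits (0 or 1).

Answer: 0 1 1
0 1 0
1 0 1
1 1 1

Derivation:
After press 1 at (3,2):
1 1 1
0 0 1
1 1 1
0 0 0

After press 2 at (3,1):
1 1 1
0 0 1
1 0 1
1 1 1

After press 3 at (0,1):
0 0 0
0 1 1
1 0 1
1 1 1

After press 4 at (0,2):
0 1 1
0 1 0
1 0 1
1 1 1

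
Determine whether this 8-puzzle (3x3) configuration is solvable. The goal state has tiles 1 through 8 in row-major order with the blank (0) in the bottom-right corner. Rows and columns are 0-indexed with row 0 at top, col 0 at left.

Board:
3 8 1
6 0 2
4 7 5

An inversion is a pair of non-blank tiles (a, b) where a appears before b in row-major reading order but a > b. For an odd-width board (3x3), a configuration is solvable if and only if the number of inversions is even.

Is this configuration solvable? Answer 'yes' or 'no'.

Inversions (pairs i<j in row-major order where tile[i] > tile[j] > 0): 12
12 is even, so the puzzle is solvable.

Answer: yes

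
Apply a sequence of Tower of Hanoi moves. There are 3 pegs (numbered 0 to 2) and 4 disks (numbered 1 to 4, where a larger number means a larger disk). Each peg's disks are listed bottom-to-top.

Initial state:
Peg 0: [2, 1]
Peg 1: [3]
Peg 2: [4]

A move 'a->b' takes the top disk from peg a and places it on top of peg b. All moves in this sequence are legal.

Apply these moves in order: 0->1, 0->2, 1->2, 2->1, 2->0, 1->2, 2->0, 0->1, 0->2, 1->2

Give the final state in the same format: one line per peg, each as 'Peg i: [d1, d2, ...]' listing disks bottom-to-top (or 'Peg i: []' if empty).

Answer: Peg 0: []
Peg 1: [3]
Peg 2: [4, 2, 1]

Derivation:
After move 1 (0->1):
Peg 0: [2]
Peg 1: [3, 1]
Peg 2: [4]

After move 2 (0->2):
Peg 0: []
Peg 1: [3, 1]
Peg 2: [4, 2]

After move 3 (1->2):
Peg 0: []
Peg 1: [3]
Peg 2: [4, 2, 1]

After move 4 (2->1):
Peg 0: []
Peg 1: [3, 1]
Peg 2: [4, 2]

After move 5 (2->0):
Peg 0: [2]
Peg 1: [3, 1]
Peg 2: [4]

After move 6 (1->2):
Peg 0: [2]
Peg 1: [3]
Peg 2: [4, 1]

After move 7 (2->0):
Peg 0: [2, 1]
Peg 1: [3]
Peg 2: [4]

After move 8 (0->1):
Peg 0: [2]
Peg 1: [3, 1]
Peg 2: [4]

After move 9 (0->2):
Peg 0: []
Peg 1: [3, 1]
Peg 2: [4, 2]

After move 10 (1->2):
Peg 0: []
Peg 1: [3]
Peg 2: [4, 2, 1]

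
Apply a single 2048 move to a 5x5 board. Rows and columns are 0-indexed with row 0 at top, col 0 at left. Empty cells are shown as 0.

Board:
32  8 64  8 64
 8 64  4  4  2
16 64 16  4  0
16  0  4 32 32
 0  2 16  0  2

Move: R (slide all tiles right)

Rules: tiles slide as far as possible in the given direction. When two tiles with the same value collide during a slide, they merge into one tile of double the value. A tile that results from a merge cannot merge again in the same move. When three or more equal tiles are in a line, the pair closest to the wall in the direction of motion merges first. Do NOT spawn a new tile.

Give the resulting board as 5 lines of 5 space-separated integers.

Slide right:
row 0: [32, 8, 64, 8, 64] -> [32, 8, 64, 8, 64]
row 1: [8, 64, 4, 4, 2] -> [0, 8, 64, 8, 2]
row 2: [16, 64, 16, 4, 0] -> [0, 16, 64, 16, 4]
row 3: [16, 0, 4, 32, 32] -> [0, 0, 16, 4, 64]
row 4: [0, 2, 16, 0, 2] -> [0, 0, 2, 16, 2]

Answer: 32  8 64  8 64
 0  8 64  8  2
 0 16 64 16  4
 0  0 16  4 64
 0  0  2 16  2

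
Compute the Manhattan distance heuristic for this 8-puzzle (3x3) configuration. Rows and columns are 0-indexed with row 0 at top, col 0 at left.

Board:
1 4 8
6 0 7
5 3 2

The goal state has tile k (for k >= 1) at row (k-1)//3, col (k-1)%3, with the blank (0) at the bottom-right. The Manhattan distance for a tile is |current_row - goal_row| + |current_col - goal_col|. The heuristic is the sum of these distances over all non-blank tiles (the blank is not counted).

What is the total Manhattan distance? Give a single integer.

Answer: 18

Derivation:
Tile 1: (0,0)->(0,0) = 0
Tile 4: (0,1)->(1,0) = 2
Tile 8: (0,2)->(2,1) = 3
Tile 6: (1,0)->(1,2) = 2
Tile 7: (1,2)->(2,0) = 3
Tile 5: (2,0)->(1,1) = 2
Tile 3: (2,1)->(0,2) = 3
Tile 2: (2,2)->(0,1) = 3
Sum: 0 + 2 + 3 + 2 + 3 + 2 + 3 + 3 = 18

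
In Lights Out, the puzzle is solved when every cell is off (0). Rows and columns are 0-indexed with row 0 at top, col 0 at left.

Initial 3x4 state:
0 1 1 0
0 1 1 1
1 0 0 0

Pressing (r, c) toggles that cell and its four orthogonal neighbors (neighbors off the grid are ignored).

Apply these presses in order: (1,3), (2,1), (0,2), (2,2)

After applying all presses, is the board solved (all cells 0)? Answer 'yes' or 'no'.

Answer: yes

Derivation:
After press 1 at (1,3):
0 1 1 1
0 1 0 0
1 0 0 1

After press 2 at (2,1):
0 1 1 1
0 0 0 0
0 1 1 1

After press 3 at (0,2):
0 0 0 0
0 0 1 0
0 1 1 1

After press 4 at (2,2):
0 0 0 0
0 0 0 0
0 0 0 0

Lights still on: 0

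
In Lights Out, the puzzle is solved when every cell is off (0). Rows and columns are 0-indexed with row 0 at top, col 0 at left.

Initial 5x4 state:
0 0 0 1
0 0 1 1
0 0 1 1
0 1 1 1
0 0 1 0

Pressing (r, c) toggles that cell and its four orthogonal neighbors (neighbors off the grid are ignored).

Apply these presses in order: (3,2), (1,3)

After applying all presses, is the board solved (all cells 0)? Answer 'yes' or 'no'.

After press 1 at (3,2):
0 0 0 1
0 0 1 1
0 0 0 1
0 0 0 0
0 0 0 0

After press 2 at (1,3):
0 0 0 0
0 0 0 0
0 0 0 0
0 0 0 0
0 0 0 0

Lights still on: 0

Answer: yes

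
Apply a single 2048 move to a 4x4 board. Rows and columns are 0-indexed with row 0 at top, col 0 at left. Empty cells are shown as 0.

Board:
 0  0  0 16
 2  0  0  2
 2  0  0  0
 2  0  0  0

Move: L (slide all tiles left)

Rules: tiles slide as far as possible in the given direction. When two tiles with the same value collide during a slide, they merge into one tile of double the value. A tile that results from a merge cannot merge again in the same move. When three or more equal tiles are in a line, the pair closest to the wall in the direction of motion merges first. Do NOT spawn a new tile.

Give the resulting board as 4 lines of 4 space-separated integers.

Answer: 16  0  0  0
 4  0  0  0
 2  0  0  0
 2  0  0  0

Derivation:
Slide left:
row 0: [0, 0, 0, 16] -> [16, 0, 0, 0]
row 1: [2, 0, 0, 2] -> [4, 0, 0, 0]
row 2: [2, 0, 0, 0] -> [2, 0, 0, 0]
row 3: [2, 0, 0, 0] -> [2, 0, 0, 0]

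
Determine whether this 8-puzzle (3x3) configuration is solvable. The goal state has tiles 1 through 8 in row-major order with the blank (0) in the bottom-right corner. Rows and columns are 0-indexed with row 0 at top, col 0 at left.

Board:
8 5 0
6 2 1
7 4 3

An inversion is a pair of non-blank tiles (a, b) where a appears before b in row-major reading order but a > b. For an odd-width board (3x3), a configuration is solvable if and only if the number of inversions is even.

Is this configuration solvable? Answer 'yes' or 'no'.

Answer: no

Derivation:
Inversions (pairs i<j in row-major order where tile[i] > tile[j] > 0): 19
19 is odd, so the puzzle is not solvable.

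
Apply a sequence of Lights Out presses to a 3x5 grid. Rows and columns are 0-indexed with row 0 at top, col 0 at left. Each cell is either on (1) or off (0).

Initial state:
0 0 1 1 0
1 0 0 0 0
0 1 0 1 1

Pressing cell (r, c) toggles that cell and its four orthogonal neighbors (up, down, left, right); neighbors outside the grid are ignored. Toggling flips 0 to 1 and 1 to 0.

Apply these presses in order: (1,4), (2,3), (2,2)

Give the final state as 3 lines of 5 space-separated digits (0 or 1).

Answer: 0 0 1 1 1
1 0 1 0 1
0 0 0 1 1

Derivation:
After press 1 at (1,4):
0 0 1 1 1
1 0 0 1 1
0 1 0 1 0

After press 2 at (2,3):
0 0 1 1 1
1 0 0 0 1
0 1 1 0 1

After press 3 at (2,2):
0 0 1 1 1
1 0 1 0 1
0 0 0 1 1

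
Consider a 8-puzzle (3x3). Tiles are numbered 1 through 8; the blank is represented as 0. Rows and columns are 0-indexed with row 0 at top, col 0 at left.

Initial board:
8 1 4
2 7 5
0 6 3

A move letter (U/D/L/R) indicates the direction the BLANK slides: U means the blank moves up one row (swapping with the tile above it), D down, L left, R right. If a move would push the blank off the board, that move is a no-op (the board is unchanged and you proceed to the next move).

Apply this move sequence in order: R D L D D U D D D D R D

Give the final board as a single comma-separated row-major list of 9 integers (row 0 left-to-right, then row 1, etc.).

After move 1 (R):
8 1 4
2 7 5
6 0 3

After move 2 (D):
8 1 4
2 7 5
6 0 3

After move 3 (L):
8 1 4
2 7 5
0 6 3

After move 4 (D):
8 1 4
2 7 5
0 6 3

After move 5 (D):
8 1 4
2 7 5
0 6 3

After move 6 (U):
8 1 4
0 7 5
2 6 3

After move 7 (D):
8 1 4
2 7 5
0 6 3

After move 8 (D):
8 1 4
2 7 5
0 6 3

After move 9 (D):
8 1 4
2 7 5
0 6 3

After move 10 (D):
8 1 4
2 7 5
0 6 3

After move 11 (R):
8 1 4
2 7 5
6 0 3

After move 12 (D):
8 1 4
2 7 5
6 0 3

Answer: 8, 1, 4, 2, 7, 5, 6, 0, 3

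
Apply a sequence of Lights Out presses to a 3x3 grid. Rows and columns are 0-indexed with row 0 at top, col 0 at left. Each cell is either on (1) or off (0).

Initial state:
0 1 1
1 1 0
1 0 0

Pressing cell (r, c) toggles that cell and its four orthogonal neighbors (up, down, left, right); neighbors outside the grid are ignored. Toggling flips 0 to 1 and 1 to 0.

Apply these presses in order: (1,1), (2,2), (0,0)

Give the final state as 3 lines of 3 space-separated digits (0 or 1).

Answer: 1 1 1
1 0 0
1 0 1

Derivation:
After press 1 at (1,1):
0 0 1
0 0 1
1 1 0

After press 2 at (2,2):
0 0 1
0 0 0
1 0 1

After press 3 at (0,0):
1 1 1
1 0 0
1 0 1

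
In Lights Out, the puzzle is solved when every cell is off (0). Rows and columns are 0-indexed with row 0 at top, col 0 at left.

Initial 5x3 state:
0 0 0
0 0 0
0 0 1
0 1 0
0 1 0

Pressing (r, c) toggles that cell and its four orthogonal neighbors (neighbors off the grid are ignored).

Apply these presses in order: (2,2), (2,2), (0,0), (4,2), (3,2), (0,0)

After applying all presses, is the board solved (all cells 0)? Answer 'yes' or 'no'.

After press 1 at (2,2):
0 0 0
0 0 1
0 1 0
0 1 1
0 1 0

After press 2 at (2,2):
0 0 0
0 0 0
0 0 1
0 1 0
0 1 0

After press 3 at (0,0):
1 1 0
1 0 0
0 0 1
0 1 0
0 1 0

After press 4 at (4,2):
1 1 0
1 0 0
0 0 1
0 1 1
0 0 1

After press 5 at (3,2):
1 1 0
1 0 0
0 0 0
0 0 0
0 0 0

After press 6 at (0,0):
0 0 0
0 0 0
0 0 0
0 0 0
0 0 0

Lights still on: 0

Answer: yes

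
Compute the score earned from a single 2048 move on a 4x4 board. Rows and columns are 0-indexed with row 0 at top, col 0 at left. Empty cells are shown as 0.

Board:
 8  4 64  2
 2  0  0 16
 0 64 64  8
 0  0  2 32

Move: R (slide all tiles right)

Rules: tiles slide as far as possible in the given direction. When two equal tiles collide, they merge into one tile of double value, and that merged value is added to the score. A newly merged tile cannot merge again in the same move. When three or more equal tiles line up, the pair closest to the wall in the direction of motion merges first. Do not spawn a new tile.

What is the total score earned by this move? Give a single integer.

Answer: 128

Derivation:
Slide right:
row 0: [8, 4, 64, 2] -> [8, 4, 64, 2]  score +0 (running 0)
row 1: [2, 0, 0, 16] -> [0, 0, 2, 16]  score +0 (running 0)
row 2: [0, 64, 64, 8] -> [0, 0, 128, 8]  score +128 (running 128)
row 3: [0, 0, 2, 32] -> [0, 0, 2, 32]  score +0 (running 128)
Board after move:
  8   4  64   2
  0   0   2  16
  0   0 128   8
  0   0   2  32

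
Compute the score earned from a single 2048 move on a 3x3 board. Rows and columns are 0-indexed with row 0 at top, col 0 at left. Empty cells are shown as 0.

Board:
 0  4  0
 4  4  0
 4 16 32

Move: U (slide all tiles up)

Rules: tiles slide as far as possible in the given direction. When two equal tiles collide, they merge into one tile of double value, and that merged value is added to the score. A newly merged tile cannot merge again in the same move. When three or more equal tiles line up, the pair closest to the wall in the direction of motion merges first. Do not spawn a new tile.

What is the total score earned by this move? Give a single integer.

Slide up:
col 0: [0, 4, 4] -> [8, 0, 0]  score +8 (running 8)
col 1: [4, 4, 16] -> [8, 16, 0]  score +8 (running 16)
col 2: [0, 0, 32] -> [32, 0, 0]  score +0 (running 16)
Board after move:
 8  8 32
 0 16  0
 0  0  0

Answer: 16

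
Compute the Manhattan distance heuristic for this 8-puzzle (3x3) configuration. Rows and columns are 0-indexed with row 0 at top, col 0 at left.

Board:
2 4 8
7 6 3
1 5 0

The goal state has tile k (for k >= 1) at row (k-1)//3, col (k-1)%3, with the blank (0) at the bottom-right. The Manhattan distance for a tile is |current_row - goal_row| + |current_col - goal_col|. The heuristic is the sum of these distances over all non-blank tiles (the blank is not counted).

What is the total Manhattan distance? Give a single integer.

Answer: 12

Derivation:
Tile 2: (0,0)->(0,1) = 1
Tile 4: (0,1)->(1,0) = 2
Tile 8: (0,2)->(2,1) = 3
Tile 7: (1,0)->(2,0) = 1
Tile 6: (1,1)->(1,2) = 1
Tile 3: (1,2)->(0,2) = 1
Tile 1: (2,0)->(0,0) = 2
Tile 5: (2,1)->(1,1) = 1
Sum: 1 + 2 + 3 + 1 + 1 + 1 + 2 + 1 = 12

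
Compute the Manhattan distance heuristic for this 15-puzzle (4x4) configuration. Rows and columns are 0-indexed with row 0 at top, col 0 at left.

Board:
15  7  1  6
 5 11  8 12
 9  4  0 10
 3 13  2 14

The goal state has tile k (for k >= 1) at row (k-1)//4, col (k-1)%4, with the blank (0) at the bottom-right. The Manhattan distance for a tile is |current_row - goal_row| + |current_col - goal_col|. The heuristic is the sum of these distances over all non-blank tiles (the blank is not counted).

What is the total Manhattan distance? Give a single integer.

Tile 15: (0,0)->(3,2) = 5
Tile 7: (0,1)->(1,2) = 2
Tile 1: (0,2)->(0,0) = 2
Tile 6: (0,3)->(1,1) = 3
Tile 5: (1,0)->(1,0) = 0
Tile 11: (1,1)->(2,2) = 2
Tile 8: (1,2)->(1,3) = 1
Tile 12: (1,3)->(2,3) = 1
Tile 9: (2,0)->(2,0) = 0
Tile 4: (2,1)->(0,3) = 4
Tile 10: (2,3)->(2,1) = 2
Tile 3: (3,0)->(0,2) = 5
Tile 13: (3,1)->(3,0) = 1
Tile 2: (3,2)->(0,1) = 4
Tile 14: (3,3)->(3,1) = 2
Sum: 5 + 2 + 2 + 3 + 0 + 2 + 1 + 1 + 0 + 4 + 2 + 5 + 1 + 4 + 2 = 34

Answer: 34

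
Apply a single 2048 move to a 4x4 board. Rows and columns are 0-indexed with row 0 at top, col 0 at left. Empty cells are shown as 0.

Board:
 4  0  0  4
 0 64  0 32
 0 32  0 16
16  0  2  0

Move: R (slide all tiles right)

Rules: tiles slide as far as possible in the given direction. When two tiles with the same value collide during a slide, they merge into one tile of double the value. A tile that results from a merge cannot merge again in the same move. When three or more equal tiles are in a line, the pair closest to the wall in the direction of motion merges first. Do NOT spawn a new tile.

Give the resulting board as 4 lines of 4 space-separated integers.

Answer:  0  0  0  8
 0  0 64 32
 0  0 32 16
 0  0 16  2

Derivation:
Slide right:
row 0: [4, 0, 0, 4] -> [0, 0, 0, 8]
row 1: [0, 64, 0, 32] -> [0, 0, 64, 32]
row 2: [0, 32, 0, 16] -> [0, 0, 32, 16]
row 3: [16, 0, 2, 0] -> [0, 0, 16, 2]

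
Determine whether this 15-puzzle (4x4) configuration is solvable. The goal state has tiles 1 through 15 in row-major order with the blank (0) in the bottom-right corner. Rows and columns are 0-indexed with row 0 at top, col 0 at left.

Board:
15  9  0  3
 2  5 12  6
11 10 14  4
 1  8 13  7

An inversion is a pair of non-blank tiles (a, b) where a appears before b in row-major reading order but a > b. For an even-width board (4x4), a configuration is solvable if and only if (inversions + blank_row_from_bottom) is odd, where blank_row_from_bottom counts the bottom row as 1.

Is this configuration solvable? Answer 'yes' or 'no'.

Answer: yes

Derivation:
Inversions: 53
Blank is in row 0 (0-indexed from top), which is row 4 counting from the bottom (bottom = 1).
53 + 4 = 57, which is odd, so the puzzle is solvable.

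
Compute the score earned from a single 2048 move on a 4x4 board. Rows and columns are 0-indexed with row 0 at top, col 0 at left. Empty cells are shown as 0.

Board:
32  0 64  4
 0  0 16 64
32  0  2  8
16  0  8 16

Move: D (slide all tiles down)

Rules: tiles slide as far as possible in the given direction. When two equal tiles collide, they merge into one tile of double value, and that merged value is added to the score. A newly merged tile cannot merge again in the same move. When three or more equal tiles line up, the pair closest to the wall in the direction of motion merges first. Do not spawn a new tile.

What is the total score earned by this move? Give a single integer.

Answer: 64

Derivation:
Slide down:
col 0: [32, 0, 32, 16] -> [0, 0, 64, 16]  score +64 (running 64)
col 1: [0, 0, 0, 0] -> [0, 0, 0, 0]  score +0 (running 64)
col 2: [64, 16, 2, 8] -> [64, 16, 2, 8]  score +0 (running 64)
col 3: [4, 64, 8, 16] -> [4, 64, 8, 16]  score +0 (running 64)
Board after move:
 0  0 64  4
 0  0 16 64
64  0  2  8
16  0  8 16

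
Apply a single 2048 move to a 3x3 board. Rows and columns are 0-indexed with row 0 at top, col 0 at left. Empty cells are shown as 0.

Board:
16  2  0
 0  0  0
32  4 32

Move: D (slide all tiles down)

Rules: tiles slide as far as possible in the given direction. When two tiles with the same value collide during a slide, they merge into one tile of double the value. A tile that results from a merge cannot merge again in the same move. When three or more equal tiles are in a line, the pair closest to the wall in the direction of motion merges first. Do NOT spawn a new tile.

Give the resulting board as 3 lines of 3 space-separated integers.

Slide down:
col 0: [16, 0, 32] -> [0, 16, 32]
col 1: [2, 0, 4] -> [0, 2, 4]
col 2: [0, 0, 32] -> [0, 0, 32]

Answer:  0  0  0
16  2  0
32  4 32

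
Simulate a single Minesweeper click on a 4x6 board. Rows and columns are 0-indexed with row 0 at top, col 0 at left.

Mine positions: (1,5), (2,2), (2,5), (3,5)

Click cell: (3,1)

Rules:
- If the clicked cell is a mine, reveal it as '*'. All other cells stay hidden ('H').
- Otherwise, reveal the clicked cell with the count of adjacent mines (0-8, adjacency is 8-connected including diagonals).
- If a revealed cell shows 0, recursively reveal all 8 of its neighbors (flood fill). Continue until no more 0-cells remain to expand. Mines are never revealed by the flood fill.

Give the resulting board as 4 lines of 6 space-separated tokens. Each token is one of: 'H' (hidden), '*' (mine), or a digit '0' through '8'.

H H H H H H
H H H H H H
H H H H H H
H 1 H H H H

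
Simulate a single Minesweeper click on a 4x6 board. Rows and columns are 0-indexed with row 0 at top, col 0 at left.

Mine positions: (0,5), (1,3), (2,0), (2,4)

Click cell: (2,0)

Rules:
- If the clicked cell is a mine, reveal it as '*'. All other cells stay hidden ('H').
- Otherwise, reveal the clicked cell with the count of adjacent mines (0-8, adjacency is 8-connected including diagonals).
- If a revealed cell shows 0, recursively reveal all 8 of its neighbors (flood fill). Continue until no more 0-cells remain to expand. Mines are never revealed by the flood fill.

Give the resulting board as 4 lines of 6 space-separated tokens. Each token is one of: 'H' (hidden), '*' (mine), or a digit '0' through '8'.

H H H H H H
H H H H H H
* H H H H H
H H H H H H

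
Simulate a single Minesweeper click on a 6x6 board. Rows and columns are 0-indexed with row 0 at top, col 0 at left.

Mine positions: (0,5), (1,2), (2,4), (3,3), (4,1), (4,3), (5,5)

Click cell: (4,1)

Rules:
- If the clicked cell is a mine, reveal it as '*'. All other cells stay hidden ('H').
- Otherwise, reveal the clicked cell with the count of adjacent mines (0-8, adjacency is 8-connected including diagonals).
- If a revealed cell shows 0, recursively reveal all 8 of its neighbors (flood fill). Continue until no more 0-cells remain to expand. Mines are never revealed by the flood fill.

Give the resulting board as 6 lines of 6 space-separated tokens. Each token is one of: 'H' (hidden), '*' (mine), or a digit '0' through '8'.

H H H H H H
H H H H H H
H H H H H H
H H H H H H
H * H H H H
H H H H H H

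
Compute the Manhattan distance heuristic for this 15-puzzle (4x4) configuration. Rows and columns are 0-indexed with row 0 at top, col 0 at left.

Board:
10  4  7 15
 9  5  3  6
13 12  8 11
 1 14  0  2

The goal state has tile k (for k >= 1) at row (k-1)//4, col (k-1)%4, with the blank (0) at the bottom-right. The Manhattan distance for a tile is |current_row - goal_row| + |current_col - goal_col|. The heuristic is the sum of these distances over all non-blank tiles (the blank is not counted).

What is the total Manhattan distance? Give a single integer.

Answer: 29

Derivation:
Tile 10: at (0,0), goal (2,1), distance |0-2|+|0-1| = 3
Tile 4: at (0,1), goal (0,3), distance |0-0|+|1-3| = 2
Tile 7: at (0,2), goal (1,2), distance |0-1|+|2-2| = 1
Tile 15: at (0,3), goal (3,2), distance |0-3|+|3-2| = 4
Tile 9: at (1,0), goal (2,0), distance |1-2|+|0-0| = 1
Tile 5: at (1,1), goal (1,0), distance |1-1|+|1-0| = 1
Tile 3: at (1,2), goal (0,2), distance |1-0|+|2-2| = 1
Tile 6: at (1,3), goal (1,1), distance |1-1|+|3-1| = 2
Tile 13: at (2,0), goal (3,0), distance |2-3|+|0-0| = 1
Tile 12: at (2,1), goal (2,3), distance |2-2|+|1-3| = 2
Tile 8: at (2,2), goal (1,3), distance |2-1|+|2-3| = 2
Tile 11: at (2,3), goal (2,2), distance |2-2|+|3-2| = 1
Tile 1: at (3,0), goal (0,0), distance |3-0|+|0-0| = 3
Tile 14: at (3,1), goal (3,1), distance |3-3|+|1-1| = 0
Tile 2: at (3,3), goal (0,1), distance |3-0|+|3-1| = 5
Sum: 3 + 2 + 1 + 4 + 1 + 1 + 1 + 2 + 1 + 2 + 2 + 1 + 3 + 0 + 5 = 29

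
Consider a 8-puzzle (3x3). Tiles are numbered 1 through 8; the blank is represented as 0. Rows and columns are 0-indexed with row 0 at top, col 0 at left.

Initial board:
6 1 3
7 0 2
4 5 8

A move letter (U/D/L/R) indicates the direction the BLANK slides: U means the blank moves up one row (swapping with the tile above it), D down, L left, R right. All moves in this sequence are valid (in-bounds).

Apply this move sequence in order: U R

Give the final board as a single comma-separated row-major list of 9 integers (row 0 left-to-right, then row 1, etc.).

Answer: 6, 3, 0, 7, 1, 2, 4, 5, 8

Derivation:
After move 1 (U):
6 0 3
7 1 2
4 5 8

After move 2 (R):
6 3 0
7 1 2
4 5 8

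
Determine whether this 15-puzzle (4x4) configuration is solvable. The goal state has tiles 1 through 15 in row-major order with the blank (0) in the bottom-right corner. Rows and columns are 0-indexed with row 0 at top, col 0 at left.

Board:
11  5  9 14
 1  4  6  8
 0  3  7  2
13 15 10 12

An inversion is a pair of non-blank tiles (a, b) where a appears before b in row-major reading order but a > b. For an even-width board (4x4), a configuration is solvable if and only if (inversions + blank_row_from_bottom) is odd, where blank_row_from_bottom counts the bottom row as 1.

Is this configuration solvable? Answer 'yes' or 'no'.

Answer: no

Derivation:
Inversions: 44
Blank is in row 2 (0-indexed from top), which is row 2 counting from the bottom (bottom = 1).
44 + 2 = 46, which is even, so the puzzle is not solvable.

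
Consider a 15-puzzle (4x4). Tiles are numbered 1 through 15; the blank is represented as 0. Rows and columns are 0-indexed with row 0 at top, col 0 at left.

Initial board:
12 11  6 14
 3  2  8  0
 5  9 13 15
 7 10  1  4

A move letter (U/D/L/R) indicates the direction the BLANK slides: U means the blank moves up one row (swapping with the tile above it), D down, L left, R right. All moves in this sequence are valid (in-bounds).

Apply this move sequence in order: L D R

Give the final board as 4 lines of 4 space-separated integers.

After move 1 (L):
12 11  6 14
 3  2  0  8
 5  9 13 15
 7 10  1  4

After move 2 (D):
12 11  6 14
 3  2 13  8
 5  9  0 15
 7 10  1  4

After move 3 (R):
12 11  6 14
 3  2 13  8
 5  9 15  0
 7 10  1  4

Answer: 12 11  6 14
 3  2 13  8
 5  9 15  0
 7 10  1  4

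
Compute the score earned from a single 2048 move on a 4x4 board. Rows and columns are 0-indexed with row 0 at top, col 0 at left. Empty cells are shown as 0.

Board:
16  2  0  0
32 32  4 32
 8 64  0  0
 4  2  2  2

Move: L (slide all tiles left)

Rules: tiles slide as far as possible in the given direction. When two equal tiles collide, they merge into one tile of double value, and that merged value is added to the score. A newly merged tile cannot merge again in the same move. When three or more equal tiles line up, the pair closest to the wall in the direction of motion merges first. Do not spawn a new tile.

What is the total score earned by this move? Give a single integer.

Slide left:
row 0: [16, 2, 0, 0] -> [16, 2, 0, 0]  score +0 (running 0)
row 1: [32, 32, 4, 32] -> [64, 4, 32, 0]  score +64 (running 64)
row 2: [8, 64, 0, 0] -> [8, 64, 0, 0]  score +0 (running 64)
row 3: [4, 2, 2, 2] -> [4, 4, 2, 0]  score +4 (running 68)
Board after move:
16  2  0  0
64  4 32  0
 8 64  0  0
 4  4  2  0

Answer: 68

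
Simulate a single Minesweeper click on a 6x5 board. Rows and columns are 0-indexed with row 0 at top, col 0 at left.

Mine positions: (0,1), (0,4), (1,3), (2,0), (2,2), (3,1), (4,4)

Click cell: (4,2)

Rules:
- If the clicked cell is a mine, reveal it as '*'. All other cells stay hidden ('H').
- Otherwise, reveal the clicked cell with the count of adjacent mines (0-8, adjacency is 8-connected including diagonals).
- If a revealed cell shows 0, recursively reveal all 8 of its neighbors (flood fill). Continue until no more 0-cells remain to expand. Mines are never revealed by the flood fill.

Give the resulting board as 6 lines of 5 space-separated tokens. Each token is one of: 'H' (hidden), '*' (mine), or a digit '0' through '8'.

H H H H H
H H H H H
H H H H H
H H H H H
H H 1 H H
H H H H H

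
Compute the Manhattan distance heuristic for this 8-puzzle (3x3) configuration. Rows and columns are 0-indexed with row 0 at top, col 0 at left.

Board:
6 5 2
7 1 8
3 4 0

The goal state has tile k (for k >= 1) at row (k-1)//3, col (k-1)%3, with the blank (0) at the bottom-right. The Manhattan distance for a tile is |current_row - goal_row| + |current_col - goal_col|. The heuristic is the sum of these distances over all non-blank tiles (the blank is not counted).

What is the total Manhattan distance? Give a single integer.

Tile 6: (0,0)->(1,2) = 3
Tile 5: (0,1)->(1,1) = 1
Tile 2: (0,2)->(0,1) = 1
Tile 7: (1,0)->(2,0) = 1
Tile 1: (1,1)->(0,0) = 2
Tile 8: (1,2)->(2,1) = 2
Tile 3: (2,0)->(0,2) = 4
Tile 4: (2,1)->(1,0) = 2
Sum: 3 + 1 + 1 + 1 + 2 + 2 + 4 + 2 = 16

Answer: 16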